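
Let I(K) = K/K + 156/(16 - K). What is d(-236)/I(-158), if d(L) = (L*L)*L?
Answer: -381183424/55 ≈ -6.9306e+6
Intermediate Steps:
d(L) = L**3 (d(L) = L**2*L = L**3)
I(K) = 1 + 156/(16 - K)
d(-236)/I(-158) = (-236)**3/(((-172 - 158)/(-16 - 158))) = -13144256/(-330/(-174)) = -13144256/((-1/174*(-330))) = -13144256/55/29 = -13144256*29/55 = -381183424/55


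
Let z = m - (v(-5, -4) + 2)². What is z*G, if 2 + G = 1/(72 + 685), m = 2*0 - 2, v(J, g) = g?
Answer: 9078/757 ≈ 11.992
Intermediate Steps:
m = -2 (m = 0 - 2 = -2)
G = -1513/757 (G = -2 + 1/(72 + 685) = -2 + 1/757 = -1513/757 ≈ -1.9987)
z = -6 (z = -2 - (-4 + 2)² = -2 - 1*(-2)² = -2 - 1*4 = -2 - 4 = -6)
z*G = -6*(-1513/757) = 9078/757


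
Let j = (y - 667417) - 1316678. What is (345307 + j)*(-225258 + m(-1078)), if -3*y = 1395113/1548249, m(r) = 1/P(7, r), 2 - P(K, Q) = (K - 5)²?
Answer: 3429225947177634233/9289494 ≈ 3.6915e+11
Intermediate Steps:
P(K, Q) = 2 - (-5 + K)² (P(K, Q) = 2 - (K - 5)² = 2 - (-5 + K)²)
m(r) = -½ (m(r) = 1/(2 - (-5 + 7)²) = 1/(2 - 1*2²) = 1/(2 - 1*4) = 1/(2 - 4) = 1/(-2) = -½)
y = -1395113/4644747 (y = -1395113/(3*1548249) = -⅓*1395113/1548249 = -1395113/4644747 ≈ -0.30036)
j = -9215620694078/4644747 (j = (-1395113/4644747 - 667417) - 1316678 = -3099984503612/4644747 - 1316678 = -9215620694078/4644747 ≈ -1.9841e+6)
(345307 + j)*(-225258 + m(-1078)) = (345307 - 9215620694078/4644747)*(-225258 - ½) = -7611757041749/4644747*(-450517/2) = 3429225947177634233/9289494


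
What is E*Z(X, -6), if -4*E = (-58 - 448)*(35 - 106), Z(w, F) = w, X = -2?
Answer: 17963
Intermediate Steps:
E = -17963/2 (E = -(-58 - 448)*(35 - 106)/4 = -(-253)*(-71)/2 = -1/4*35926 = -17963/2 ≈ -8981.5)
E*Z(X, -6) = -17963/2*(-2) = 17963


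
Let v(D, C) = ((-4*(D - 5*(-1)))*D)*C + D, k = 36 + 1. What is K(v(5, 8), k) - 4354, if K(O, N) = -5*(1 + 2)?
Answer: -4369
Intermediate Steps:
k = 37
v(D, C) = D + C*D*(-20 - 4*D) (v(D, C) = ((-4*(D + 5))*D)*C + D = ((-4*(5 + D))*D)*C + D = ((-20 - 4*D)*D)*C + D = (D*(-20 - 4*D))*C + D = C*D*(-20 - 4*D) + D = D + C*D*(-20 - 4*D))
K(O, N) = -15 (K(O, N) = -5*3 = -15)
K(v(5, 8), k) - 4354 = -15 - 4354 = -4369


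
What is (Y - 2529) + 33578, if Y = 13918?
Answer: 44967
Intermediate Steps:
(Y - 2529) + 33578 = (13918 - 2529) + 33578 = 11389 + 33578 = 44967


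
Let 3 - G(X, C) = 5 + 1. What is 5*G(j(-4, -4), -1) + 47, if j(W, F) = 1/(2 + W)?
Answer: 32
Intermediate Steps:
G(X, C) = -3 (G(X, C) = 3 - (5 + 1) = 3 - 1*6 = 3 - 6 = -3)
5*G(j(-4, -4), -1) + 47 = 5*(-3) + 47 = -15 + 47 = 32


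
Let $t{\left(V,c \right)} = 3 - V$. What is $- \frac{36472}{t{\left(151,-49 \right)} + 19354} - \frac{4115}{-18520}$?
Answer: $- \frac{614875}{366696} \approx -1.6768$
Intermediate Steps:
$- \frac{36472}{t{\left(151,-49 \right)} + 19354} - \frac{4115}{-18520} = - \frac{36472}{\left(3 - 151\right) + 19354} - \frac{4115}{-18520} = - \frac{36472}{\left(3 - 151\right) + 19354} - - \frac{823}{3704} = - \frac{36472}{-148 + 19354} + \frac{823}{3704} = - \frac{36472}{19206} + \frac{823}{3704} = \left(-36472\right) \frac{1}{19206} + \frac{823}{3704} = - \frac{188}{99} + \frac{823}{3704} = - \frac{614875}{366696}$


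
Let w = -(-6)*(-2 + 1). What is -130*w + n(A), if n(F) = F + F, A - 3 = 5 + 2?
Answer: 800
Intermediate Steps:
A = 10 (A = 3 + (5 + 2) = 3 + 7 = 10)
n(F) = 2*F
w = -6 (w = -(-6)*(-1) = -1*6 = -6)
-130*w + n(A) = -130*(-6) + 2*10 = 780 + 20 = 800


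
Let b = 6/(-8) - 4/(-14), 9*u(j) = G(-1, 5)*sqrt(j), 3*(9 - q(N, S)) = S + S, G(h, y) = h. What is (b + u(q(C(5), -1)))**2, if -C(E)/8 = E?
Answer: 63803/190512 + 13*sqrt(87)/378 ≈ 0.65569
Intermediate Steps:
C(E) = -8*E
q(N, S) = 9 - 2*S/3 (q(N, S) = 9 - (S + S)/3 = 9 - 2*S/3)
u(j) = -sqrt(j)/9 (u(j) = (-sqrt(j))/9 = -sqrt(j)/9)
b = -13/28 (b = 6*(-1/8) - 4*(-1/14) = -3/4 + 2/7 = -13/28 ≈ -0.46429)
(b + u(q(C(5), -1)))**2 = (-13/28 - sqrt(9 - 2/3*(-1))/9)**2 = (-13/28 - sqrt(9 + 2/3)/9)**2 = (-13/28 - sqrt(87)/27)**2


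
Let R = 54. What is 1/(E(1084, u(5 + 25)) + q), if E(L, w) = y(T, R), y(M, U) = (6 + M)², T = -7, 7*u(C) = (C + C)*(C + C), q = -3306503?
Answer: -1/3306502 ≈ -3.0243e-7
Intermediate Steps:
u(C) = 4*C²/7 (u(C) = ((C + C)*(C + C))/7 = ((2*C)*(2*C))/7 = (4*C²)/7 = 4*C²/7)
E(L, w) = 1 (E(L, w) = (6 - 7)² = (-1)² = 1)
1/(E(1084, u(5 + 25)) + q) = 1/(1 - 3306503) = 1/(-3306502) = -1/3306502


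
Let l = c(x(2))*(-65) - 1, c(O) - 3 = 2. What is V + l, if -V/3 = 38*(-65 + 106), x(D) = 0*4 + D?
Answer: -5000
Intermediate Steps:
x(D) = D (x(D) = 0 + D = D)
c(O) = 5 (c(O) = 3 + 2 = 5)
l = -326 (l = 5*(-65) - 1 = -325 - 1 = -326)
V = -4674 (V = -114*(-65 + 106) = -114*41 = -3*1558 = -4674)
V + l = -4674 - 326 = -5000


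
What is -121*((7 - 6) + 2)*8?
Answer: -2904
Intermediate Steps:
-121*((7 - 6) + 2)*8 = -121*(1 + 2)*8 = -363*8 = -121*24 = -2904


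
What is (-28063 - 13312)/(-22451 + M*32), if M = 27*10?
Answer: 41375/13811 ≈ 2.9958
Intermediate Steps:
M = 270
(-28063 - 13312)/(-22451 + M*32) = (-28063 - 13312)/(-22451 + 270*32) = -41375/(-22451 + 8640) = -41375/(-13811) = -41375*(-1/13811) = 41375/13811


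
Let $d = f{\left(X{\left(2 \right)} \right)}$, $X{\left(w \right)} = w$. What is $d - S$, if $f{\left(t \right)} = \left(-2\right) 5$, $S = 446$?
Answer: $-456$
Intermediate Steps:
$f{\left(t \right)} = -10$
$d = -10$
$d - S = -10 - 446 = -456$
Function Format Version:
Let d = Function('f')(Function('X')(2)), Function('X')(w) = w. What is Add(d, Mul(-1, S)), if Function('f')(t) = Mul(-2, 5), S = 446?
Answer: -456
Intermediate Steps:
Function('f')(t) = -10
d = -10
Add(d, Mul(-1, S)) = Add(-10, Mul(-1, 446)) = Add(-10, -446) = -456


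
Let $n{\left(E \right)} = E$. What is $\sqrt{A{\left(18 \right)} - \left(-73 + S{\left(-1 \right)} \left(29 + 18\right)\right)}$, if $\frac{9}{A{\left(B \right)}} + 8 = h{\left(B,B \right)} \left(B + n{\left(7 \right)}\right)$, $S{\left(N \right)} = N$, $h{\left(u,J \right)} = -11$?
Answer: $\frac{\sqrt{9608133}}{283} \approx 10.953$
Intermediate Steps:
$A{\left(B \right)} = \frac{9}{-85 - 11 B}$ ($A{\left(B \right)} = \frac{9}{-8 - 11 \left(B + 7\right)} = \frac{9}{-8 - 11 \left(7 + B\right)} = \frac{9}{-8 - \left(77 + 11 B\right)} = \frac{9}{-85 - 11 B}$)
$\sqrt{A{\left(18 \right)} - \left(-73 + S{\left(-1 \right)} \left(29 + 18\right)\right)} = \sqrt{\frac{9}{-85 - 198} - \left(-73 - \left(29 + 18\right)\right)} = \sqrt{\frac{9}{-85 - 198} - \left(-73 - 47\right)} = \sqrt{\frac{9}{-283} + \left(-10443 + \left(10516 - -47\right)\right)} = \sqrt{9 \left(- \frac{1}{283}\right) + \left(-10443 + \left(10516 + 47\right)\right)} = \sqrt{- \frac{9}{283} + \left(-10443 + 10563\right)} = \sqrt{- \frac{9}{283} + 120} = \sqrt{\frac{33951}{283}} = \frac{\sqrt{9608133}}{283}$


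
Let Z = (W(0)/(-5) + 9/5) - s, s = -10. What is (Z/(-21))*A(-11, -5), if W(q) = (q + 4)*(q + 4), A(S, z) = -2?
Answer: 86/105 ≈ 0.81905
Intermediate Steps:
W(q) = (4 + q)² (W(q) = (4 + q)*(4 + q) = (4 + q)²)
Z = 43/5 (Z = ((4 + 0)²/(-5) + 9/5) - 1*(-10) = (4²*(-⅕) + 9*(⅕)) + 10 = (16*(-⅕) + 9/5) + 10 = (-16/5 + 9/5) + 10 = -7/5 + 10 = 43/5 ≈ 8.6000)
(Z/(-21))*A(-11, -5) = ((43/5)/(-21))*(-2) = ((43/5)*(-1/21))*(-2) = -43/105*(-2) = 86/105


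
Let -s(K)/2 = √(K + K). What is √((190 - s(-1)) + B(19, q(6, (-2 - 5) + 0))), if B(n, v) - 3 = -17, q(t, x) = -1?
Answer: √(176 + 2*I*√2) ≈ 13.267 + 0.1066*I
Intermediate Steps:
s(K) = -2*√2*√K (s(K) = -2*√(K + K) = -2*√2*√K)
B(n, v) = -14 (B(n, v) = 3 - 17 = -14)
√((190 - s(-1)) + B(19, q(6, (-2 - 5) + 0))) = √((190 - (-2)*√2*√(-1)) - 14) = √((190 - (-2)*√2*I) - 14) = √((190 - (-2)*I*√2) - 14) = √((190 + 2*I*√2) - 14) = √(176 + 2*I*√2)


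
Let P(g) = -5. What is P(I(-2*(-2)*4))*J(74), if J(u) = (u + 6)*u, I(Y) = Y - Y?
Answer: -29600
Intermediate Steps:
I(Y) = 0
J(u) = u*(6 + u) (J(u) = (6 + u)*u = u*(6 + u))
P(I(-2*(-2)*4))*J(74) = -370*(6 + 74) = -370*80 = -5*5920 = -29600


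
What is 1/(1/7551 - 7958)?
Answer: -7551/60090857 ≈ -0.00012566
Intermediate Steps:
1/(1/7551 - 7958) = 1/(-60090857/7551) = -7551/60090857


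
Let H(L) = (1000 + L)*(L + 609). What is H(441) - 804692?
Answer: 708358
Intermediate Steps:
H(L) = (609 + L)*(1000 + L) (H(L) = (1000 + L)*(609 + L) = (609 + L)*(1000 + L))
H(441) - 804692 = (609000 + 441**2 + 1609*441) - 804692 = (609000 + 194481 + 709569) - 804692 = 1513050 - 804692 = 708358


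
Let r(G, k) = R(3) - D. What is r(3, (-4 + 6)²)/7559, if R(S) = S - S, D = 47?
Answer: -47/7559 ≈ -0.0062178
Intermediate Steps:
R(S) = 0
r(G, k) = -47 (r(G, k) = 0 - 1*47 = 0 - 47 = -47)
r(3, (-4 + 6)²)/7559 = -47/7559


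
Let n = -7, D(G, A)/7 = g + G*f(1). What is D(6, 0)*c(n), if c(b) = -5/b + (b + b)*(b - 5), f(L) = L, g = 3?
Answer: 10629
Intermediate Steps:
D(G, A) = 21 + 7*G (D(G, A) = 7*(3 + G*1) = 7*(3 + G) = 21 + 7*G)
c(b) = -5/b + 2*b*(-5 + b) (c(b) = -5/b + (2*b)*(-5 + b) = -5/b + 2*b*(-5 + b))
D(6, 0)*c(n) = (21 + 7*6)*((-5 + 2*(-7)²*(-5 - 7))/(-7)) = (21 + 42)*(-(-5 + 2*49*(-12))/7) = 63*(-(-5 - 1176)/7) = 63*(-⅐*(-1181)) = 63*(1181/7) = 10629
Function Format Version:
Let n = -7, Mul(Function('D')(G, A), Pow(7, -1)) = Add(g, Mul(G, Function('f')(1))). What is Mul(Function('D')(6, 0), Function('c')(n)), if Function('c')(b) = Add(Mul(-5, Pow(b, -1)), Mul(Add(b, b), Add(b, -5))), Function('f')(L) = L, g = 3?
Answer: 10629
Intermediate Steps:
Function('D')(G, A) = Add(21, Mul(7, G)) (Function('D')(G, A) = Mul(7, Add(3, Mul(G, 1))) = Mul(7, Add(3, G)) = Add(21, Mul(7, G)))
Function('c')(b) = Add(Mul(-5, Pow(b, -1)), Mul(2, b, Add(-5, b))) (Function('c')(b) = Add(Mul(-5, Pow(b, -1)), Mul(Mul(2, b), Add(-5, b))) = Add(Mul(-5, Pow(b, -1)), Mul(2, b, Add(-5, b))))
Mul(Function('D')(6, 0), Function('c')(n)) = Mul(Add(21, Mul(7, 6)), Mul(Pow(-7, -1), Add(-5, Mul(2, Pow(-7, 2), Add(-5, -7))))) = Mul(Add(21, 42), Mul(Rational(-1, 7), Add(-5, Mul(2, 49, -12)))) = Mul(63, Mul(Rational(-1, 7), Add(-5, -1176))) = Mul(63, Mul(Rational(-1, 7), -1181)) = Mul(63, Rational(1181, 7)) = 10629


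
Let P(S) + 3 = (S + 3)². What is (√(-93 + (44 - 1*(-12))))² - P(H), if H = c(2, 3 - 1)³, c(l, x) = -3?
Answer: -610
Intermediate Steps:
H = -27 (H = (-3)³ = -27)
P(S) = -3 + (3 + S)² (P(S) = -3 + (S + 3)² = -3 + (3 + S)²)
(√(-93 + (44 - 1*(-12))))² - P(H) = (√(-93 + (44 - 1*(-12))))² - (-3 + (3 - 27)²) = (√(-93 + (44 + 12)))² - (-3 + (-24)²) = (√(-93 + 56))² - (-3 + 576) = (√(-37))² - 1*573 = (I*√37)² - 573 = -37 - 573 = -610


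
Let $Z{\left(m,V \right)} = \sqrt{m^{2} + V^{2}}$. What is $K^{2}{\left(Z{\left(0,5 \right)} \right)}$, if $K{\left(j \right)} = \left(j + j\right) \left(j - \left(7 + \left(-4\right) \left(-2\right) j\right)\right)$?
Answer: $176400$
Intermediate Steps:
$Z{\left(m,V \right)} = \sqrt{V^{2} + m^{2}}$
$K{\left(j \right)} = 2 j \left(-7 - 7 j\right)$ ($K{\left(j \right)} = 2 j \left(j - \left(7 + 8 j\right)\right) = 2 j \left(-7 - 7 j\right)$)
$K^{2}{\left(Z{\left(0,5 \right)} \right)} = \left(- 14 \sqrt{5^{2} + 0^{2}} \left(1 + \sqrt{5^{2} + 0^{2}}\right)\right)^{2} = \left(- 14 \sqrt{25 + 0} \left(1 + \sqrt{25 + 0}\right)\right)^{2} = \left(- 14 \sqrt{25} \left(1 + \sqrt{25}\right)\right)^{2} = \left(\left(-14\right) 5 \left(1 + 5\right)\right)^{2} = \left(\left(-14\right) 5 \cdot 6\right)^{2} = \left(-420\right)^{2} = 176400$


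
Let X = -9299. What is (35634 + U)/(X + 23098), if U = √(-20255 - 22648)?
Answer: 35634/13799 + 3*I*√4767/13799 ≈ 2.5824 + 0.015011*I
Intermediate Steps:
U = 3*I*√4767 (U = √(-42903) = 3*I*√4767 ≈ 207.13*I)
(35634 + U)/(X + 23098) = (35634 + 3*I*√4767)/(-9299 + 23098) = (35634 + 3*I*√4767)/13799 = (35634 + 3*I*√4767)*(1/13799) = 35634/13799 + 3*I*√4767/13799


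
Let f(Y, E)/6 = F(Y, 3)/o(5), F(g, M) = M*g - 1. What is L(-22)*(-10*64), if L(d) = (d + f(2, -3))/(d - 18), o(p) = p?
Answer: -256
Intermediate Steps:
F(g, M) = -1 + M*g
f(Y, E) = -6/5 + 18*Y/5 (f(Y, E) = 6*((-1 + 3*Y)/5) = 6*((-1 + 3*Y)*(⅕)) = 6*(-⅕ + 3*Y/5) = -6/5 + 18*Y/5)
L(d) = (6 + d)/(-18 + d) (L(d) = (d + (-6/5 + (18/5)*2))/(d - 18) = (d + (-6/5 + 36/5))/(-18 + d) = (d + 6)/(-18 + d) = (6 + d)/(-18 + d))
L(-22)*(-10*64) = ((6 - 22)/(-18 - 22))*(-10*64) = (-16/(-40))*(-640) = -1/40*(-16)*(-640) = (⅖)*(-640) = -256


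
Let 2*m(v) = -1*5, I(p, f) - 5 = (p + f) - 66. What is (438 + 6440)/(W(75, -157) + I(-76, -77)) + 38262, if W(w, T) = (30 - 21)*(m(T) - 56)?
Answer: 56652266/1481 ≈ 38253.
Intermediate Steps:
I(p, f) = -61 + f + p (I(p, f) = 5 + ((p + f) - 66) = 5 + ((f + p) - 66) = 5 + (-66 + f + p) = -61 + f + p)
m(v) = -5/2 (m(v) = (-1*5)/2 = (½)*(-5) = -5/2)
W(w, T) = -1053/2 (W(w, T) = (30 - 21)*(-5/2 - 56) = 9*(-117/2) = -1053/2)
(438 + 6440)/(W(75, -157) + I(-76, -77)) + 38262 = (438 + 6440)/(-1053/2 + (-61 - 77 - 76)) + 38262 = 6878/(-1053/2 - 214) + 38262 = 6878/(-1481/2) + 38262 = 6878*(-2/1481) + 38262 = -13756/1481 + 38262 = 56652266/1481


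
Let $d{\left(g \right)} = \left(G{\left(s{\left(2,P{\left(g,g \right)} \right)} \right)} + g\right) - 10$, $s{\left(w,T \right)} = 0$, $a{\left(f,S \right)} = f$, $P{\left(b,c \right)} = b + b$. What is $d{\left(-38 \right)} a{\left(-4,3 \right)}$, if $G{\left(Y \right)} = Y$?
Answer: $192$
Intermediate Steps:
$P{\left(b,c \right)} = 2 b$
$d{\left(g \right)} = -10 + g$ ($d{\left(g \right)} = \left(0 + g\right) - 10 = g - 10 = -10 + g$)
$d{\left(-38 \right)} a{\left(-4,3 \right)} = \left(-10 - 38\right) \left(-4\right) = \left(-48\right) \left(-4\right) = 192$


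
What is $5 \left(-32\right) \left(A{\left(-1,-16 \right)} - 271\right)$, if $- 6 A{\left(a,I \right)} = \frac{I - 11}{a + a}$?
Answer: $43720$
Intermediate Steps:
$A{\left(a,I \right)} = - \frac{-11 + I}{12 a}$ ($A{\left(a,I \right)} = - \frac{\left(I - 11\right) \frac{1}{a + a}}{6} = - \frac{\left(-11 + I\right) \frac{1}{2 a}}{6} = - \frac{\frac{1}{2} \frac{1}{a} \left(-11 + I\right)}{6} = - \frac{-11 + I}{12 a}$)
$5 \left(-32\right) \left(A{\left(-1,-16 \right)} - 271\right) = 5 \left(-32\right) \left(\frac{11 - -16}{12 \left(-1\right)} - 271\right) = - 160 \left(\frac{1}{12} \left(-1\right) \left(11 + 16\right) - 271\right) = - 160 \left(\frac{1}{12} \left(-1\right) 27 - 271\right) = - 160 \left(- \frac{9}{4} - 271\right) = \left(-160\right) \left(- \frac{1093}{4}\right) = 43720$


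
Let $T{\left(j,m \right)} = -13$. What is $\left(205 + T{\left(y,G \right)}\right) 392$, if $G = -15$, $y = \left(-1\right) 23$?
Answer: $75264$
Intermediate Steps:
$y = -23$
$\left(205 + T{\left(y,G \right)}\right) 392 = \left(205 - 13\right) 392 = 192 \cdot 392 = 75264$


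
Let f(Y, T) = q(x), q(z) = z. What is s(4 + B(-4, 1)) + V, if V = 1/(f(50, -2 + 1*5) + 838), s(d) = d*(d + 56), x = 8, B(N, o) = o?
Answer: 258031/846 ≈ 305.00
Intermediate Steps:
f(Y, T) = 8
s(d) = d*(56 + d)
V = 1/846 (V = 1/(8 + 838) = 1/846 ≈ 0.0011820)
s(4 + B(-4, 1)) + V = (4 + 1)*(56 + (4 + 1)) + 1/846 = 5*(56 + 5) + 1/846 = 5*61 + 1/846 = 305 + 1/846 = 258031/846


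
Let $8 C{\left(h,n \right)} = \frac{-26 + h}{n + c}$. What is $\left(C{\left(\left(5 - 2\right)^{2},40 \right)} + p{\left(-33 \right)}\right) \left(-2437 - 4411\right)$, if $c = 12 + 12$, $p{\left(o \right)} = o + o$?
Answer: $\frac{3617563}{8} \approx 4.522 \cdot 10^{5}$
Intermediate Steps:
$p{\left(o \right)} = 2 o$
$c = 24$
$C{\left(h,n \right)} = \frac{-26 + h}{8 \left(24 + n\right)}$ ($C{\left(h,n \right)} = \frac{\left(-26 + h\right) \frac{1}{n + 24}}{8} = \frac{\left(-26 + h\right) \frac{1}{24 + n}}{8} = \frac{\frac{1}{24 + n} \left(-26 + h\right)}{8} = \frac{-26 + h}{8 \left(24 + n\right)}$)
$\left(C{\left(\left(5 - 2\right)^{2},40 \right)} + p{\left(-33 \right)}\right) \left(-2437 - 4411\right) = \left(\frac{-26 + \left(5 - 2\right)^{2}}{8 \left(24 + 40\right)} + 2 \left(-33\right)\right) \left(-2437 - 4411\right) = \left(\frac{-26 + 3^{2}}{8 \cdot 64} - 66\right) \left(-6848\right) = \left(\frac{1}{8} \cdot \frac{1}{64} \left(-26 + 9\right) - 66\right) \left(-6848\right) = \left(\frac{1}{8} \cdot \frac{1}{64} \left(-17\right) - 66\right) \left(-6848\right) = \left(- \frac{17}{512} - 66\right) \left(-6848\right) = \left(- \frac{33809}{512}\right) \left(-6848\right) = \frac{3617563}{8}$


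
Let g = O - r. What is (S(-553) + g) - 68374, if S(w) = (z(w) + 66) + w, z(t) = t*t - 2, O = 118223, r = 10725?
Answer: 344444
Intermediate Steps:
z(t) = -2 + t² (z(t) = t² - 2 = -2 + t²)
S(w) = 64 + w + w² (S(w) = ((-2 + w²) + 66) + w = (64 + w²) + w = 64 + w + w²)
g = 107498 (g = 118223 - 1*10725 = 118223 - 10725 = 107498)
(S(-553) + g) - 68374 = ((64 - 553 + (-553)²) + 107498) - 68374 = ((64 - 553 + 305809) + 107498) - 68374 = (305320 + 107498) - 68374 = 412818 - 68374 = 344444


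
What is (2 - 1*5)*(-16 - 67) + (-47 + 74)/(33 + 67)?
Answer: 24927/100 ≈ 249.27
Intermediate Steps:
(2 - 1*5)*(-16 - 67) + (-47 + 74)/(33 + 67) = (2 - 5)*(-83) + 27/100 = -3*(-83) + 27*(1/100) = 249 + 27/100 = 24927/100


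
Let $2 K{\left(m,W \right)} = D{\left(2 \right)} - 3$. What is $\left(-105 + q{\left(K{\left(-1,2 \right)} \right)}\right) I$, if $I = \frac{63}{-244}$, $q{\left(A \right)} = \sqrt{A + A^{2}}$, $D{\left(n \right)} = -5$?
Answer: $\frac{6615}{244} - \frac{63 \sqrt{3}}{122} \approx 26.216$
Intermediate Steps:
$K{\left(m,W \right)} = -4$ ($K{\left(m,W \right)} = \frac{-5 - 3}{2} = \frac{1}{2} \left(-8\right) = -4$)
$I = - \frac{63}{244}$ ($I = 63 \left(- \frac{1}{244}\right) = - \frac{63}{244} \approx -0.2582$)
$\left(-105 + q{\left(K{\left(-1,2 \right)} \right)}\right) I = \left(-105 + \sqrt{- 4 \left(1 - 4\right)}\right) \left(- \frac{63}{244}\right) = \left(-105 + \sqrt{\left(-4\right) \left(-3\right)}\right) \left(- \frac{63}{244}\right) = \left(-105 + \sqrt{12}\right) \left(- \frac{63}{244}\right) = \left(-105 + 2 \sqrt{3}\right) \left(- \frac{63}{244}\right) = \frac{6615}{244} - \frac{63 \sqrt{3}}{122}$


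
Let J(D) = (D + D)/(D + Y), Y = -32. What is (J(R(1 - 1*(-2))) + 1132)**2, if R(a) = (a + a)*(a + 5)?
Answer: 1295044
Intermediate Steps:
R(a) = 2*a*(5 + a) (R(a) = (2*a)*(5 + a) = 2*a*(5 + a))
J(D) = 2*D/(-32 + D) (J(D) = (D + D)/(D - 32) = (2*D)/(-32 + D) = 2*D/(-32 + D))
(J(R(1 - 1*(-2))) + 1132)**2 = (2*(2*(1 - 1*(-2))*(5 + (1 - 1*(-2))))/(-32 + 2*(1 - 1*(-2))*(5 + (1 - 1*(-2)))) + 1132)**2 = (2*(2*(1 + 2)*(5 + (1 + 2)))/(-32 + 2*(1 + 2)*(5 + (1 + 2))) + 1132)**2 = (2*(2*3*(5 + 3))/(-32 + 2*3*(5 + 3)) + 1132)**2 = (2*(2*3*8)/(-32 + 2*3*8) + 1132)**2 = (2*48/(-32 + 48) + 1132)**2 = (2*48/16 + 1132)**2 = (2*48*(1/16) + 1132)**2 = (6 + 1132)**2 = 1138**2 = 1295044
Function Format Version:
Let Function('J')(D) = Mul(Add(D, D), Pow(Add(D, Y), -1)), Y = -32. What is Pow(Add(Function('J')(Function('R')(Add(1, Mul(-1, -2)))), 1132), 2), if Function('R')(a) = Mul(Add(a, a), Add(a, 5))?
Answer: 1295044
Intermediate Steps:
Function('R')(a) = Mul(2, a, Add(5, a)) (Function('R')(a) = Mul(Mul(2, a), Add(5, a)) = Mul(2, a, Add(5, a)))
Function('J')(D) = Mul(2, D, Pow(Add(-32, D), -1)) (Function('J')(D) = Mul(Add(D, D), Pow(Add(D, -32), -1)) = Mul(Mul(2, D), Pow(Add(-32, D), -1)) = Mul(2, D, Pow(Add(-32, D), -1)))
Pow(Add(Function('J')(Function('R')(Add(1, Mul(-1, -2)))), 1132), 2) = Pow(Add(Mul(2, Mul(2, Add(1, Mul(-1, -2)), Add(5, Add(1, Mul(-1, -2)))), Pow(Add(-32, Mul(2, Add(1, Mul(-1, -2)), Add(5, Add(1, Mul(-1, -2))))), -1)), 1132), 2) = Pow(Add(Mul(2, Mul(2, Add(1, 2), Add(5, Add(1, 2))), Pow(Add(-32, Mul(2, Add(1, 2), Add(5, Add(1, 2)))), -1)), 1132), 2) = Pow(Add(Mul(2, Mul(2, 3, Add(5, 3)), Pow(Add(-32, Mul(2, 3, Add(5, 3))), -1)), 1132), 2) = Pow(Add(Mul(2, Mul(2, 3, 8), Pow(Add(-32, Mul(2, 3, 8)), -1)), 1132), 2) = Pow(Add(Mul(2, 48, Pow(Add(-32, 48), -1)), 1132), 2) = Pow(Add(Mul(2, 48, Pow(16, -1)), 1132), 2) = Pow(Add(Mul(2, 48, Rational(1, 16)), 1132), 2) = Pow(Add(6, 1132), 2) = Pow(1138, 2) = 1295044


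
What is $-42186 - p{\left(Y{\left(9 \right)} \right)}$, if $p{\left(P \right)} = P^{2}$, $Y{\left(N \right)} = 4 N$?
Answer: $-43482$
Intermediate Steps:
$-42186 - p{\left(Y{\left(9 \right)} \right)} = -42186 - \left(4 \cdot 9\right)^{2} = -42186 - 36^{2} = -42186 - 1296 = -43482$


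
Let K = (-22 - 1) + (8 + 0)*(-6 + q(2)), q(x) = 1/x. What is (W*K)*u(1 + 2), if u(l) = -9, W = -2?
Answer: -1206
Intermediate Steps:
K = -67 (K = (-22 - 1) + (8 + 0)*(-6 + 1/2) = -23 + 8*(-6 + 1/2) = -23 + 8*(-11/2) = -23 - 44 = -67)
(W*K)*u(1 + 2) = -2*(-67)*(-9) = 134*(-9) = -1206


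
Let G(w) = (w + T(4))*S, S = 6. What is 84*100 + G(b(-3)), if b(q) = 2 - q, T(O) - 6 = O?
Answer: 8490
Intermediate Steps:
T(O) = 6 + O
G(w) = 60 + 6*w (G(w) = (w + (6 + 4))*6 = (w + 10)*6 = (10 + w)*6 = 60 + 6*w)
84*100 + G(b(-3)) = 84*100 + (60 + 6*(2 - 1*(-3))) = 8400 + (60 + 6*(2 + 3)) = 8400 + (60 + 6*5) = 8400 + (60 + 30) = 8400 + 90 = 8490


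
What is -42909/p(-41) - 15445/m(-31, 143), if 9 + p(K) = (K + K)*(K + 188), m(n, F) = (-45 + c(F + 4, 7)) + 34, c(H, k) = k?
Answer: 62161557/16084 ≈ 3864.8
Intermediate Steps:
m(n, F) = -4 (m(n, F) = (-45 + 7) + 34 = -38 + 34 = -4)
p(K) = -9 + 2*K*(188 + K) (p(K) = -9 + (K + K)*(K + 188) = -9 + (2*K)*(188 + K) = -9 + 2*K*(188 + K))
-42909/p(-41) - 15445/m(-31, 143) = -42909/(-9 + 2*(-41)² + 376*(-41)) - 15445/(-4) = -42909/(-9 + 2*1681 - 15416) - 15445*(-¼) = -42909/(-9 + 3362 - 15416) + 15445/4 = -42909/(-12063) + 15445/4 = -42909*(-1/12063) + 15445/4 = 14303/4021 + 15445/4 = 62161557/16084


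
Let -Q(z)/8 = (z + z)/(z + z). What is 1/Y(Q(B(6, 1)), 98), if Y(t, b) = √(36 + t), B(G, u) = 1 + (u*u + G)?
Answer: √7/14 ≈ 0.18898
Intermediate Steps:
B(G, u) = 1 + G + u² (B(G, u) = 1 + (u² + G) = 1 + (G + u²) = 1 + G + u²)
Q(z) = -8 (Q(z) = -8*(z + z)/(z + z) = -8*2*z/(2*z) = -8*2*z*1/(2*z) = -8*1 = -8)
1/Y(Q(B(6, 1)), 98) = 1/(√(36 - 8)) = 1/(√28) = 1/(2*√7) = √7/14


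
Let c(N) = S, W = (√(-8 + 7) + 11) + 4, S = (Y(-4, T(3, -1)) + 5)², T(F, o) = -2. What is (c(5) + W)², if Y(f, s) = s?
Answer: (24 + I)² ≈ 575.0 + 48.0*I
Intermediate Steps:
S = 9 (S = (-2 + 5)² = 3² = 9)
W = 15 + I (W = (√(-1) + 11) + 4 = (I + 11) + 4 = (11 + I) + 4 = 15 + I ≈ 15.0 + 1.0*I)
c(N) = 9
(c(5) + W)² = (9 + (15 + I))² = (24 + I)²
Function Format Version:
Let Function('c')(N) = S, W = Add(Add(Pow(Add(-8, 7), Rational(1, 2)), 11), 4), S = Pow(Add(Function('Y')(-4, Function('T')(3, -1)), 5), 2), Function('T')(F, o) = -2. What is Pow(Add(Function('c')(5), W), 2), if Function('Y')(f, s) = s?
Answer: Pow(Add(24, I), 2) ≈ Add(575.00, Mul(48.000, I))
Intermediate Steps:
S = 9 (S = Pow(Add(-2, 5), 2) = Pow(3, 2) = 9)
W = Add(15, I) (W = Add(Add(Pow(-1, Rational(1, 2)), 11), 4) = Add(Add(I, 11), 4) = Add(Add(11, I), 4) = Add(15, I) ≈ Add(15.000, Mul(1.0000, I)))
Function('c')(N) = 9
Pow(Add(Function('c')(5), W), 2) = Pow(Add(9, Add(15, I)), 2) = Pow(Add(24, I), 2)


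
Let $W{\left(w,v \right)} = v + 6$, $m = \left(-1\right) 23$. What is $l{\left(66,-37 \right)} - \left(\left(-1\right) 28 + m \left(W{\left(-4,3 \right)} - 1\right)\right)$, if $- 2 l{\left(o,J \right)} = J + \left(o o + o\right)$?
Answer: $- \frac{3961}{2} \approx -1980.5$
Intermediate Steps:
$m = -23$
$W{\left(w,v \right)} = 6 + v$
$l{\left(o,J \right)} = - \frac{J}{2} - \frac{o}{2} - \frac{o^{2}}{2}$ ($l{\left(o,J \right)} = - \frac{J + \left(o o + o\right)}{2} = - \frac{J + \left(o^{2} + o\right)}{2} = - \frac{J + \left(o + o^{2}\right)}{2} = - \frac{J + o + o^{2}}{2} = - \frac{J}{2} - \frac{o}{2} - \frac{o^{2}}{2}$)
$l{\left(66,-37 \right)} - \left(\left(-1\right) 28 + m \left(W{\left(-4,3 \right)} - 1\right)\right) = \left(\left(- \frac{1}{2}\right) \left(-37\right) - 33 - \frac{66^{2}}{2}\right) - \left(\left(-1\right) 28 - 23 \left(\left(6 + 3\right) - 1\right)\right) = \left(\frac{37}{2} - 33 - 2178\right) - \left(-28 - 23 \left(9 - 1\right)\right) = \left(\frac{37}{2} - 33 - 2178\right) - \left(-28 - 184\right) = - \frac{4385}{2} - \left(-28 - 184\right) = - \frac{4385}{2} - -212 = - \frac{4385}{2} + 212 = - \frac{3961}{2}$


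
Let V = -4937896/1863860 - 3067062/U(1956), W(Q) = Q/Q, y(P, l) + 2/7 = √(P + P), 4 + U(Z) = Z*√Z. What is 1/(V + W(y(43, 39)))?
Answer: 134125167620771842090/101901133321922112363317 - 130256078537128661820*√489/101901133321922112363317 ≈ -0.026950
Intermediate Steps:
U(Z) = -4 + Z^(3/2) (U(Z) = -4 + Z*√Z = -4 + Z^(3/2))
y(P, l) = -2/7 + √2*√P (y(P, l) = -2/7 + √(P + P) = -2/7 + √(2*P) = -2/7 + √2*√P)
W(Q) = 1
V = -1234474/465965 - 3067062/(-4 + 3912*√489) (V = -4937896/1863860 - 3067062/(-4 + 1956^(3/2)) = -4937896*1/1863860 - 3067062/(-4 + 3912*√489) = -1234474/465965 - 3067062/(-4 + 3912*√489) ≈ -38.105)
1/(V + W(y(43, 39))) = 1/((-231098519374463/87176585730550 - 749896659*√489/467720675) + 1) = 1/(-143921933643913/87176585730550 - 749896659*√489/467720675)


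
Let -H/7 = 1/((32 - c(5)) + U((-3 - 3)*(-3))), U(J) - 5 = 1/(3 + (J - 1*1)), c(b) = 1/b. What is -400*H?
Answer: 56000/737 ≈ 75.984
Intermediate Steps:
U(J) = 5 + 1/(2 + J) (U(J) = 5 + 1/(3 + (J - 1*1)) = 5 + 1/(3 + (J - 1)) = 5 + 1/(3 + (-1 + J)) = 5 + 1/(2 + J))
H = -140/737 (H = -7/((32 - 1/5) + (11 + 5*((-3 - 3)*(-3)))/(2 + (-3 - 3)*(-3))) = -7/((32 - 1*⅕) + (11 + 5*(-6*(-3)))/(2 - 6*(-3))) = -7/((32 - ⅕) + (11 + 5*18)/(2 + 18)) = -7/(159/5 + (11 + 90)/20) = -7/(159/5 + (1/20)*101) = -7/(159/5 + 101/20) = -7/737/20 = -7*20/737 = -140/737 ≈ -0.18996)
-400*H = -400*(-140/737) = 56000/737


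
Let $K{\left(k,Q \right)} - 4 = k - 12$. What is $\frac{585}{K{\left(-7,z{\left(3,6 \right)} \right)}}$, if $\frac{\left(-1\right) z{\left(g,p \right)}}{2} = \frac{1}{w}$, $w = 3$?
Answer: $-39$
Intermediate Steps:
$z{\left(g,p \right)} = - \frac{2}{3}$
$K{\left(k,Q \right)} = -8 + k$ ($K{\left(k,Q \right)} = 4 + \left(k - 12\right) = 4 + \left(-12 + k\right) = -8 + k$)
$\frac{585}{K{\left(-7,z{\left(3,6 \right)} \right)}} = \frac{585}{-8 - 7} = \frac{585}{-15} = 585 \left(- \frac{1}{15}\right) = -39$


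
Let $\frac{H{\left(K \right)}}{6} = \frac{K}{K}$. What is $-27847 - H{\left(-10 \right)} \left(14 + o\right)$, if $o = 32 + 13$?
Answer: $-28201$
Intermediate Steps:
$H{\left(K \right)} = 6$ ($H{\left(K \right)} = 6 \frac{K}{K} = 6 \cdot 1 = 6$)
$o = 45$
$-27847 - H{\left(-10 \right)} \left(14 + o\right) = -27847 - 6 \left(14 + 45\right) = -27847 - 6 \cdot 59 = -27847 - 354 = -28201$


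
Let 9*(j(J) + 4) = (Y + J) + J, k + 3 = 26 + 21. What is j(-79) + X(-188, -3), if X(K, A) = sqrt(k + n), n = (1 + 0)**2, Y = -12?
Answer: -206/9 + 3*sqrt(5) ≈ -16.181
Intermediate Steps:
k = 44 (k = -3 + (26 + 21) = -3 + 47 = 44)
n = 1 (n = 1**2 = 1)
X(K, A) = 3*sqrt(5) (X(K, A) = sqrt(44 + 1) = sqrt(45) = 3*sqrt(5))
j(J) = -16/3 + 2*J/9 (j(J) = -4 + ((-12 + J) + J)/9 = -4 + (-12 + 2*J)/9 = -4 + (-4/3 + 2*J/9) = -16/3 + 2*J/9)
j(-79) + X(-188, -3) = (-16/3 + (2/9)*(-79)) + 3*sqrt(5) = (-16/3 - 158/9) + 3*sqrt(5) = -206/9 + 3*sqrt(5)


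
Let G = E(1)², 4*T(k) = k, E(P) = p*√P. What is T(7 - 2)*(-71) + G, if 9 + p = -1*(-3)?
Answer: -211/4 ≈ -52.750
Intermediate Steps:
p = -6 (p = -9 - 1*(-3) = -9 + 3 = -6)
E(P) = -6*√P
T(k) = k/4
G = 36 (G = (-6*√1)² = (-6*1)² = (-6)² = 36)
T(7 - 2)*(-71) + G = ((7 - 2)/4)*(-71) + 36 = ((¼)*5)*(-71) + 36 = (5/4)*(-71) + 36 = -355/4 + 36 = -211/4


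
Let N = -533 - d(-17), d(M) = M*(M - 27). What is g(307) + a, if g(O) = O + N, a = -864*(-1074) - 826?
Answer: 926136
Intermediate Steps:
d(M) = M*(-27 + M)
a = 927110 (a = 927936 - 826 = 927110)
N = -1281 (N = -533 - (-17)*(-27 - 17) = -533 - (-17)*(-44) = -533 - 1*748 = -533 - 748 = -1281)
g(O) = -1281 + O (g(O) = O - 1281 = -1281 + O)
g(307) + a = (-1281 + 307) + 927110 = -974 + 927110 = 926136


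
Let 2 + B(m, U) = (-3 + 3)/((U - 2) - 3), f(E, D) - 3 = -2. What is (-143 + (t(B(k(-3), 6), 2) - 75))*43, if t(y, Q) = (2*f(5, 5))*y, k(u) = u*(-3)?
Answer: -9546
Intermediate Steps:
f(E, D) = 1 (f(E, D) = 3 - 2 = 1)
k(u) = -3*u
B(m, U) = -2 (B(m, U) = -2 + (-3 + 3)/((U - 2) - 3) = -2 + 0/((-2 + U) - 3) = -2 + 0/(-5 + U) = -2 + 0 = -2)
t(y, Q) = 2*y (t(y, Q) = (2*1)*y = 2*y)
(-143 + (t(B(k(-3), 6), 2) - 75))*43 = (-143 + (2*(-2) - 75))*43 = (-143 + (-4 - 75))*43 = (-143 - 79)*43 = -222*43 = -9546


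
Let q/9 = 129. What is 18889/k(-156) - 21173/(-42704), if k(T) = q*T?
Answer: 58233331/148738032 ≈ 0.39152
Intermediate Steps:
q = 1161 (q = 9*129 = 1161)
k(T) = 1161*T
18889/k(-156) - 21173/(-42704) = 18889/((1161*(-156))) - 21173/(-42704) = 18889/(-181116) - 21173*(-1/42704) = 18889*(-1/181116) + 21173/42704 = -1453/13932 + 21173/42704 = 58233331/148738032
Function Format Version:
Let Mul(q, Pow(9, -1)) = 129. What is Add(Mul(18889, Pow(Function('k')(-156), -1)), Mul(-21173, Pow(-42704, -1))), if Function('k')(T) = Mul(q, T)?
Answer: Rational(58233331, 148738032) ≈ 0.39152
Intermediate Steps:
q = 1161 (q = Mul(9, 129) = 1161)
Function('k')(T) = Mul(1161, T)
Add(Mul(18889, Pow(Function('k')(-156), -1)), Mul(-21173, Pow(-42704, -1))) = Add(Mul(18889, Pow(Mul(1161, -156), -1)), Mul(-21173, Pow(-42704, -1))) = Add(Mul(18889, Pow(-181116, -1)), Mul(-21173, Rational(-1, 42704))) = Add(Mul(18889, Rational(-1, 181116)), Rational(21173, 42704)) = Add(Rational(-1453, 13932), Rational(21173, 42704)) = Rational(58233331, 148738032)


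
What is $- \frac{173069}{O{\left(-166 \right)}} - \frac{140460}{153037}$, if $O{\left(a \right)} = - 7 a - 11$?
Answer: $- \frac{26647630013}{176145587} \approx -151.28$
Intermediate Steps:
$O{\left(a \right)} = -11 - 7 a$
$- \frac{173069}{O{\left(-166 \right)}} - \frac{140460}{153037} = - \frac{173069}{-11 - -1162} - \frac{140460}{153037} = - \frac{173069}{-11 + 1162} - \frac{140460}{153037} = - \frac{173069}{1151} - \frac{140460}{153037} = - \frac{26647630013}{176145587}$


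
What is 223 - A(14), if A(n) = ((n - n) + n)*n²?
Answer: -2521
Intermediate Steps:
A(n) = n³ (A(n) = (0 + n)*n² = n*n² = n³)
223 - A(14) = 223 - 1*14³ = 223 - 1*2744 = 223 - 2744 = -2521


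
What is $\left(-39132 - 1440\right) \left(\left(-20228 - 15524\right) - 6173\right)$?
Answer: $1700981100$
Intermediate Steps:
$\left(-39132 - 1440\right) \left(\left(-20228 - 15524\right) - 6173\right) = - 40572 \left(\left(-20228 - 15524\right) - 6173\right) = - 40572 \left(-35752 - 6173\right) = \left(-40572\right) \left(-41925\right) = 1700981100$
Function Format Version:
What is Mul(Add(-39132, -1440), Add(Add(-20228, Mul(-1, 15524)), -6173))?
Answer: 1700981100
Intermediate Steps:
Mul(Add(-39132, -1440), Add(Add(-20228, Mul(-1, 15524)), -6173)) = Mul(-40572, Add(Add(-20228, -15524), -6173)) = Mul(-40572, Add(-35752, -6173)) = Mul(-40572, -41925) = 1700981100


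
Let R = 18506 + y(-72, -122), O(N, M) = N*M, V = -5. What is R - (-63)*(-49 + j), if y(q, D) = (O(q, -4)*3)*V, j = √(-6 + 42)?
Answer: 11477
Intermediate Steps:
O(N, M) = M*N
j = 6 (j = √36 = 6)
y(q, D) = 60*q (y(q, D) = (-4*q*3)*(-5) = -12*q*(-5) = 60*q)
R = 14186 (R = 18506 + 60*(-72) = 18506 - 4320 = 14186)
R - (-63)*(-49 + j) = 14186 - (-63)*(-49 + 6) = 14186 - (-63)*(-43) = 14186 - 1*2709 = 14186 - 2709 = 11477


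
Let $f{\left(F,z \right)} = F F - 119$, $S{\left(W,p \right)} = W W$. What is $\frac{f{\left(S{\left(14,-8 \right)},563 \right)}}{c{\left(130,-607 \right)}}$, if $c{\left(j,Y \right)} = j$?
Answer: $\frac{38297}{130} \approx 294.59$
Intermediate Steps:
$S{\left(W,p \right)} = W^{2}$
$f{\left(F,z \right)} = -119 + F^{2}$ ($f{\left(F,z \right)} = F^{2} - 119 = -119 + F^{2}$)
$\frac{f{\left(S{\left(14,-8 \right)},563 \right)}}{c{\left(130,-607 \right)}} = \frac{-119 + \left(14^{2}\right)^{2}}{130} = \left(-119 + 196^{2}\right) \frac{1}{130} = \left(-119 + 38416\right) \frac{1}{130} = 38297 \cdot \frac{1}{130} = \frac{38297}{130}$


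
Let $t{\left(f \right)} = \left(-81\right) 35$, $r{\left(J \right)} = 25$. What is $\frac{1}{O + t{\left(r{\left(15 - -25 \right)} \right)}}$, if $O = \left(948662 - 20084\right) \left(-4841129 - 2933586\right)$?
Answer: $- \frac{1}{7219429308105} \approx -1.3852 \cdot 10^{-13}$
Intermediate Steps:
$t{\left(f \right)} = -2835$
$O = -7219429305270$ ($O = 928578 \left(-7774715\right) = -7219429305270$)
$\frac{1}{O + t{\left(r{\left(15 - -25 \right)} \right)}} = \frac{1}{-7219429305270 - 2835} = \frac{1}{-7219429308105} = - \frac{1}{7219429308105}$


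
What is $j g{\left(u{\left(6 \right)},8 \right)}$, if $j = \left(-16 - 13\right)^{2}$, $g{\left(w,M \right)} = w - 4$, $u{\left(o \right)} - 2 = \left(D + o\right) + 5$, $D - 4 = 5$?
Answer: $15138$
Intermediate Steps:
$D = 9$ ($D = 4 + 5 = 9$)
$u{\left(o \right)} = 16 + o$ ($u{\left(o \right)} = 2 + \left(\left(9 + o\right) + 5\right) = 2 + \left(14 + o\right) = 16 + o$)
$g{\left(w,M \right)} = -4 + w$
$j = 841$ ($j = \left(-29\right)^{2} = 841$)
$j g{\left(u{\left(6 \right)},8 \right)} = 841 \left(-4 + \left(16 + 6\right)\right) = 841 \left(-4 + 22\right) = 841 \cdot 18 = 15138$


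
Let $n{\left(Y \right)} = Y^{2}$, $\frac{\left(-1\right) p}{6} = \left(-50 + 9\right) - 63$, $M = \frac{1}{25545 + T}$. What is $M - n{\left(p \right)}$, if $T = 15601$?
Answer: $- \frac{16021264895}{41146} \approx -3.8938 \cdot 10^{5}$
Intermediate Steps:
$M = \frac{1}{41146}$ ($M = \frac{1}{25545 + 15601} = \frac{1}{41146} \approx 2.4304 \cdot 10^{-5}$)
$p = 624$ ($p = - 6 \left(\left(-50 + 9\right) - 63\right) = - 6 \left(-41 - 63\right) = \left(-6\right) \left(-104\right) = 624$)
$M - n{\left(p \right)} = \frac{1}{41146} - 624^{2} = \frac{1}{41146} - 389376 = - \frac{16021264895}{41146}$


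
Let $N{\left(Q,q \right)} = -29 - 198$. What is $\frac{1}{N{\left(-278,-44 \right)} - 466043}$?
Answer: $- \frac{1}{466270} \approx -2.1447 \cdot 10^{-6}$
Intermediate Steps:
$N{\left(Q,q \right)} = -227$ ($N{\left(Q,q \right)} = -29 - 198 = -227$)
$\frac{1}{N{\left(-278,-44 \right)} - 466043} = \frac{1}{-227 - 466043} = \frac{1}{-466270} = - \frac{1}{466270}$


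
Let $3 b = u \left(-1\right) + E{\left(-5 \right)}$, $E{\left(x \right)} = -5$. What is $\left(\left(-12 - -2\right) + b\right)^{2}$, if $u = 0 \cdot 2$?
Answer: $\frac{1225}{9} \approx 136.11$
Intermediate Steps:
$u = 0$
$b = - \frac{5}{3}$ ($b = \frac{0 \left(-1\right) - 5}{3} = \frac{0 - 5}{3} = \frac{1}{3} \left(-5\right) = - \frac{5}{3} \approx -1.6667$)
$\left(\left(-12 - -2\right) + b\right)^{2} = \left(\left(-12 - -2\right) - \frac{5}{3}\right)^{2} = \left(\left(-12 + 2\right) - \frac{5}{3}\right)^{2} = \left(-10 - \frac{5}{3}\right)^{2} = \left(- \frac{35}{3}\right)^{2} = \frac{1225}{9}$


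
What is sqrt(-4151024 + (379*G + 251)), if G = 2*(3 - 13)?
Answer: I*sqrt(4158353) ≈ 2039.2*I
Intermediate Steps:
G = -20 (G = 2*(-10) = -20)
sqrt(-4151024 + (379*G + 251)) = sqrt(-4151024 + (379*(-20) + 251)) = sqrt(-4151024 + (-7580 + 251)) = sqrt(-4151024 - 7329) = sqrt(-4158353) = I*sqrt(4158353)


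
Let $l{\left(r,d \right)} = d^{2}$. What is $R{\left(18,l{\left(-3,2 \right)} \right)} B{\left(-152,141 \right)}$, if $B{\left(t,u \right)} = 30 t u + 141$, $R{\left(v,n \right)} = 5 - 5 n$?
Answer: $9642285$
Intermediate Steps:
$B{\left(t,u \right)} = 141 + 30 t u$ ($B{\left(t,u \right)} = 30 t u + 141 = 141 + 30 t u$)
$R{\left(18,l{\left(-3,2 \right)} \right)} B{\left(-152,141 \right)} = \left(5 - 5 \cdot 2^{2}\right) \left(141 + 30 \left(-152\right) 141\right) = \left(5 - 20\right) \left(141 - 642960\right) = \left(5 - 20\right) \left(-642819\right) = \left(-15\right) \left(-642819\right) = 9642285$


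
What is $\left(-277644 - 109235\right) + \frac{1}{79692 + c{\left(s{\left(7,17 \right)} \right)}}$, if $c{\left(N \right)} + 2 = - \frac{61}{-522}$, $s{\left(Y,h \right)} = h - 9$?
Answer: $- \frac{16093485879317}{41598241} \approx -3.8688 \cdot 10^{5}$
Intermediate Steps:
$s{\left(Y,h \right)} = -9 + h$
$c{\left(N \right)} = - \frac{983}{522}$ ($c{\left(N \right)} = -2 - \frac{61}{-522} = -2 - - \frac{61}{522} = -2 + \frac{61}{522} = - \frac{983}{522}$)
$\left(-277644 - 109235\right) + \frac{1}{79692 + c{\left(s{\left(7,17 \right)} \right)}} = \left(-277644 - 109235\right) + \frac{1}{79692 - \frac{983}{522}} = -386879 + \frac{1}{\frac{41598241}{522}} = -386879 + \frac{522}{41598241} = - \frac{16093485879317}{41598241}$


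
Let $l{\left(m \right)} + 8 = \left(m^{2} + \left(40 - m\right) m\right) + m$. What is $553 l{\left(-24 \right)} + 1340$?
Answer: $-547236$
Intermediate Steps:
$l{\left(m \right)} = -8 + m + m^{2} + m \left(40 - m\right)$ ($l{\left(m \right)} = -8 + \left(\left(m^{2} + \left(40 - m\right) m\right) + m\right) = -8 + \left(\left(m^{2} + m \left(40 - m\right)\right) + m\right) = -8 + \left(m + m^{2} + m \left(40 - m\right)\right) = -8 + m + m^{2} + m \left(40 - m\right)$)
$553 l{\left(-24 \right)} + 1340 = 553 \left(-8 + 41 \left(-24\right)\right) + 1340 = 553 \left(-8 - 984\right) + 1340 = 553 \left(-992\right) + 1340 = -548576 + 1340 = -547236$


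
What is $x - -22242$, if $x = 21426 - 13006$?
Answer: $30662$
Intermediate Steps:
$x = 8420$ ($x = 21426 - 13006 = 8420$)
$x - -22242 = 8420 - -22242 = 8420 + 22242 = 30662$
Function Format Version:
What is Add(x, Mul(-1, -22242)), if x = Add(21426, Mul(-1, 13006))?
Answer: 30662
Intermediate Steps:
x = 8420 (x = Add(21426, -13006) = 8420)
Add(x, Mul(-1, -22242)) = Add(8420, Mul(-1, -22242)) = Add(8420, 22242) = 30662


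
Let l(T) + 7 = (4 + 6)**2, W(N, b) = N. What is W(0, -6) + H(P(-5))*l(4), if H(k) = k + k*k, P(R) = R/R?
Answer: 186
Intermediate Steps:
P(R) = 1
H(k) = k + k**2
l(T) = 93 (l(T) = -7 + (4 + 6)**2 = -7 + 10**2 = -7 + 100 = 93)
W(0, -6) + H(P(-5))*l(4) = 0 + (1*(1 + 1))*93 = 0 + (1*2)*93 = 0 + 2*93 = 0 + 186 = 186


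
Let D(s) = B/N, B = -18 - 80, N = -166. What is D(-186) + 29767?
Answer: 2470710/83 ≈ 29768.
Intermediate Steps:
B = -98
D(s) = 49/83 (D(s) = -98/(-166) = -98*(-1/166) = 49/83)
D(-186) + 29767 = 49/83 + 29767 = 2470710/83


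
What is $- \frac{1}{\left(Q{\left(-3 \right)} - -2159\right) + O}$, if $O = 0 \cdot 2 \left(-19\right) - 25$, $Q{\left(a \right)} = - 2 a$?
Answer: $- \frac{1}{2140} \approx -0.00046729$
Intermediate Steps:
$O = -25$ ($O = 0 \left(-19\right) - 25 = 0 - 25 = -25$)
$- \frac{1}{\left(Q{\left(-3 \right)} - -2159\right) + O} = - \frac{1}{\left(\left(-2\right) \left(-3\right) - -2159\right) - 25} = - \frac{1}{\left(6 + 2159\right) - 25} = - \frac{1}{2165 - 25} = - \frac{1}{2140}$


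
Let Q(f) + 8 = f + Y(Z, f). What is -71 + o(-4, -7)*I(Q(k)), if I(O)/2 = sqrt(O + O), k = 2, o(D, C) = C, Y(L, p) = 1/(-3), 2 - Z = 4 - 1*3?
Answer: -71 - 14*I*sqrt(114)/3 ≈ -71.0 - 49.826*I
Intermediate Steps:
Z = 1 (Z = 2 - (4 - 1*3) = 2 - (4 - 3) = 2 - 1*1 = 2 - 1 = 1)
Y(L, p) = -1/3
Q(f) = -25/3 + f (Q(f) = -8 + (f - 1/3) = -8 + (-1/3 + f) = -25/3 + f)
I(O) = 2*sqrt(2)*sqrt(O) (I(O) = 2*sqrt(O + O) = 2*sqrt(2*O) = 2*(sqrt(2)*sqrt(O)) = 2*sqrt(2)*sqrt(O))
-71 + o(-4, -7)*I(Q(k)) = -71 - 14*sqrt(2)*sqrt(-25/3 + 2) = -71 - 14*sqrt(2)*sqrt(-19/3) = -71 - 14*sqrt(2)*I*sqrt(57)/3 = -71 - 14*I*sqrt(114)/3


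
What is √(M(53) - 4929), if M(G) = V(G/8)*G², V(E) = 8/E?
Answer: I*√1537 ≈ 39.205*I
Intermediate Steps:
M(G) = 64*G (M(G) = (8/((G/8)))*G² = (8*(8/G))*G² = (64/G)*G² = 64*G)
√(M(53) - 4929) = √(64*53 - 4929) = √(3392 - 4929) = √(-1537) = I*√1537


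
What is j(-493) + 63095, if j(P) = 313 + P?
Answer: 62915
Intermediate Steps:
j(-493) + 63095 = (313 - 493) + 63095 = -180 + 63095 = 62915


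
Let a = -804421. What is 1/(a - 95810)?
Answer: -1/900231 ≈ -1.1108e-6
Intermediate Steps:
1/(a - 95810) = 1/(-804421 - 95810) = 1/(-900231) = -1/900231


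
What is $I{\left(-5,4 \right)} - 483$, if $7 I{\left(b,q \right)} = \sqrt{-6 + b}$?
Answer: $-483 + \frac{i \sqrt{11}}{7} \approx -483.0 + 0.4738 i$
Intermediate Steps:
$I{\left(b,q \right)} = \frac{\sqrt{-6 + b}}{7}$
$I{\left(-5,4 \right)} - 483 = \frac{\sqrt{-6 - 5}}{7} - 483 = \frac{\sqrt{-11}}{7} - 483 = \frac{i \sqrt{11}}{7} - 483 = -483 + \frac{i \sqrt{11}}{7}$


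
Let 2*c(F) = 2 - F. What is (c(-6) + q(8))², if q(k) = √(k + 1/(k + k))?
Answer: (16 + √129)²/16 ≈ 46.778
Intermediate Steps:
c(F) = 1 - F/2 (c(F) = (2 - F)/2 = 1 - F/2)
q(k) = √(k + 1/(2*k))
(c(-6) + q(8))² = ((1 - ½*(-6)) + √(2/8 + 4*8)/2)² = ((1 + 3) + √(2*(⅛) + 32)/2)² = (4 + √(¼ + 32)/2)² = (4 + √(129/4)/2)² = (4 + (√129/2)/2)² = (4 + √129/4)²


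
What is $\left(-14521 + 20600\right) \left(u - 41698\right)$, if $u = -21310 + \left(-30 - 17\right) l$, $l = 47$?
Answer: $-396454143$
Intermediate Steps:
$u = -23519$ ($u = -21310 + \left(-30 - 17\right) 47 = -21310 - 2209 = -23519$)
$\left(-14521 + 20600\right) \left(u - 41698\right) = \left(-14521 + 20600\right) \left(-23519 - 41698\right) = 6079 \left(-65217\right) = -396454143$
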